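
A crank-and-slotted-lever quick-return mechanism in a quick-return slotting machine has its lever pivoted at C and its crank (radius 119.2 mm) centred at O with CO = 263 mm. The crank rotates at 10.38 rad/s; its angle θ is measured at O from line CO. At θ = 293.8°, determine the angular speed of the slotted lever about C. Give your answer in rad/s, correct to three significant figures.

ω = 10.38 rad/s
Crank pin A relative to C: A = (d + r cosθ, r sinθ); lever angle φ = atan2(r sinθ, d + r cosθ).
Differentiating tanφ: φ̇ = rω(d cosθ + r)/(d² + r² + 2dr cosθ).
d² + r² + 2dr cosθ = |CA|² = 0.10868 m²;  d cosθ + r = +0.22533 m.
|ω_lever| = |0.1192·10.38·+0.22533| / 0.10868 = 2.5654 rad/s.

2.57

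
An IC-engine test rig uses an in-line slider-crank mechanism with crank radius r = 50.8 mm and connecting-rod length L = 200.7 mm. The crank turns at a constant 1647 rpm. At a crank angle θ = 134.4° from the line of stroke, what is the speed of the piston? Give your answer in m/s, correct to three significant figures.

5.13

ω = 2π·1647/60 = 172.5 rad/s
For an in-line slider-crank, x = r cosθ + √(L² − r² sin²θ), so v = −rω sinθ·[1 + r cosθ/√(L² − r² sin²θ)].
With r = 0.0508 m, L = 0.2007 m, θ = 134.4°: √(L² − r² sin²θ) = 0.19739 m.
v = −0.0508·172.5·0.71447·[1 + 0.0508·-0.69966/0.19739] = -5.1328 m/s.
|v| = 5.1328 m/s.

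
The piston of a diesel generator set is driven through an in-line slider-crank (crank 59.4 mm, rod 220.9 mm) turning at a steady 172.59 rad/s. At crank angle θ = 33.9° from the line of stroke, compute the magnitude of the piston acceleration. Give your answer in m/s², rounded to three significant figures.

1660

ω = 172.6 rad/s
x(θ) = r cosθ + √(L² − r² sin²θ); with ω constant, a = ω²·d²x/dθ².
d²x/dθ² = −r cosθ − r²(cos2θ)/√u − r⁴ sin²2θ/(4u^{3/2}),  u = L² − r² sin²θ = 0.0476992 m².
Substituting r = 0.0594 m, L = 0.2209 m, θ = 33.9°: d²x/dθ² = -0.055663 m.
a = ω²·d²x/dθ² = (172.6)²·(-0.055663) = -1658.1 m/s²;  |a| = 1658.1 m/s².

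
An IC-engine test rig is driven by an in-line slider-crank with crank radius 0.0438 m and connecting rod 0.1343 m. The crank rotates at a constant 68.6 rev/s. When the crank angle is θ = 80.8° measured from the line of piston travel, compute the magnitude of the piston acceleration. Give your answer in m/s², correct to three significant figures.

ω = 2π·68.6 = 431 rad/s
x(θ) = r cosθ + √(L² − r² sin²θ); with ω constant, a = ω²·d²x/dθ².
d²x/dθ² = −r cosθ − r²(cos2θ)/√u − r⁴ sin²2θ/(4u^{3/2}),  u = L² − r² sin²θ = 0.0161671 m².
Substituting r = 0.0438 m, L = 0.1343 m, θ = 80.8°: d²x/dθ² = +0.0072693 m.
a = ω²·d²x/dθ² = (431)²·(+0.0072693) = +1350.5 m/s²;  |a| = 1350.5 m/s².

1350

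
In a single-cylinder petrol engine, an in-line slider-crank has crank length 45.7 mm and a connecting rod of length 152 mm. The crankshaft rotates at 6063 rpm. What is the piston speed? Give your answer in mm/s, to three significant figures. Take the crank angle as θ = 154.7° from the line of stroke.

9000

ω = 2π·6063/60 = 634.9 rad/s
For an in-line slider-crank, x = r cosθ + √(L² − r² sin²θ), so v = −rω sinθ·[1 + r cosθ/√(L² − r² sin²θ)].
With r = 0.0457 m, L = 0.152 m, θ = 154.7°: √(L² − r² sin²θ) = 0.15074 m.
v = −0.0457·634.9·0.42736·[1 + 0.0457·-0.90408/0.15074] = -9.0013 m/s.
|v| = 9.0013 m/s = 9001.3 mm/s.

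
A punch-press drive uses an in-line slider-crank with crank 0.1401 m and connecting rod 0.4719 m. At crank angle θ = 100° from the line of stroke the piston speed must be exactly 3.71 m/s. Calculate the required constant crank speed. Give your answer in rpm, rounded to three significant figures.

271

For an in-line slider-crank, |v_piston| = rω|sinθ|·[1 + r cosθ/√(L² − r² sin²θ)].
With r = 0.1401 m, L = 0.4719 m, θ = 100°: the bracketed kinematic factor |dx/dθ| = 0.13053 m.
ω = v/|dx/dθ| = 3.71/0.13053 = 28.422 rad/s.
N = 60ω/(2π) = 271.41 rpm.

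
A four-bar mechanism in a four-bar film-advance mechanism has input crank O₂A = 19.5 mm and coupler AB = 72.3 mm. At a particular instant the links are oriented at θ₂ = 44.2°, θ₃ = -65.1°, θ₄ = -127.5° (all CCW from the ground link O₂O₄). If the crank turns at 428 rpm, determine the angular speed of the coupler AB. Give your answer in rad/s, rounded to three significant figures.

ω₂ = 44.82 rad/s (from 428 rpm).
Differentiating the loop-closure r₂e^{iθ₂}+r₃e^{iθ₃}=r₁+r₄e^{iθ₄} gives r₂ω₂e^{iθ₂}+r₃ω₃e^{iθ₃}=r₄ω₄e^{iθ₄}.
Eliminating the other unknown: ω₃ = r₂ω₂ sin(θ₄−θ₂) / [r₃ sin(θ₃−θ₄)].
Numerator sine = -0.14436; denominator sine = +0.88620.
Result = 0.0195·44.82·(-0.14436) / (0.0723·(+0.88620)) = -1.9691 rad/s; magnitude 1.9691 rad/s.

1.97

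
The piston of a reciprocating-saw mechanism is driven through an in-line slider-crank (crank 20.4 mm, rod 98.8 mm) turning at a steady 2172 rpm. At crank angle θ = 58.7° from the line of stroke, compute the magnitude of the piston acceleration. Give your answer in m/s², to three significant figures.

448

ω = 2π·2172/60 = 227.5 rad/s
x(θ) = r cosθ + √(L² − r² sin²θ); with ω constant, a = ω²·d²x/dθ².
d²x/dθ² = −r cosθ − r²(cos2θ)/√u − r⁴ sin²2θ/(4u^{3/2}),  u = L² − r² sin²θ = 0.0094576 m².
Substituting r = 0.0204 m, L = 0.0988 m, θ = 58.7°: d²x/dθ² = -0.008666 m.
a = ω²·d²x/dθ² = (227.5)²·(-0.008666) = -448.33 m/s²;  |a| = 448.33 m/s².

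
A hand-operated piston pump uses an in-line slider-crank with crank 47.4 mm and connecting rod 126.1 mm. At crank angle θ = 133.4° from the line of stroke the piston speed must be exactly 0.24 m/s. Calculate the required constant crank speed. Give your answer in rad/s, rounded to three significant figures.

For an in-line slider-crank, |v_piston| = rω|sinθ|·[1 + r cosθ/√(L² − r² sin²θ)].
With r = 0.0474 m, L = 0.1261 m, θ = 133.4°: the bracketed kinematic factor |dx/dθ| = 0.025193 m.
ω = v/|dx/dθ| = 0.24/0.025193 = 9.5263 rad/s.

9.53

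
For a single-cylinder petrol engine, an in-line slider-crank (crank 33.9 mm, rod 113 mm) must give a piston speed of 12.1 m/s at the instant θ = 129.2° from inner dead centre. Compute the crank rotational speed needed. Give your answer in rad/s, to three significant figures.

572

For an in-line slider-crank, |v_piston| = rω|sinθ|·[1 + r cosθ/√(L² − r² sin²θ)].
With r = 0.0339 m, L = 0.113 m, θ = 129.2°: the bracketed kinematic factor |dx/dθ| = 0.021149 m.
ω = v/|dx/dθ| = 12.1/0.021149 = 572.13 rad/s.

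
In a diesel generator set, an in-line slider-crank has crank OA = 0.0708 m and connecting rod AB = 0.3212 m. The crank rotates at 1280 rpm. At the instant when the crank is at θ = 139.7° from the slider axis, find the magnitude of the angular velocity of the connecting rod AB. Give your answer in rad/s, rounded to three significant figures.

22.8

ω = 134 rad/s (converted from 1280 rpm).
The rod makes angle φ with the slider axis where L sinφ = r sinθ; differentiating, L cosφ·φ̇ = r ω cosθ.
L cosφ = √(L² − r² sin²θ) = 0.31792 m.
|ω_rod| = r ω |cosθ| / √(L² − r² sin²θ) = 0.0708·134·0.76267/0.31792 = 22.766 rad/s.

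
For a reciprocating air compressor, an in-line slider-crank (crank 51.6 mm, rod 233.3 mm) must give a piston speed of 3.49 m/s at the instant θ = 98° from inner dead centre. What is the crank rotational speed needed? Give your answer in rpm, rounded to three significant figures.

For an in-line slider-crank, |v_piston| = rω|sinθ|·[1 + r cosθ/√(L² − r² sin²θ)].
With r = 0.0516 m, L = 0.2333 m, θ = 98°: the bracketed kinematic factor |dx/dθ| = 0.049486 m.
ω = v/|dx/dθ| = 3.49/0.049486 = 70.525 rad/s.
N = 60ω/(2π) = 673.47 rpm.

673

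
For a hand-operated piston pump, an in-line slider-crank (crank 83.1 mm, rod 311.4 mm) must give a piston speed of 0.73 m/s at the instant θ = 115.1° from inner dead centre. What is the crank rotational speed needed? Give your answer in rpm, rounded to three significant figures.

105

For an in-line slider-crank, |v_piston| = rω|sinθ|·[1 + r cosθ/√(L² − r² sin²θ)].
With r = 0.0831 m, L = 0.3114 m, θ = 115.1°: the bracketed kinematic factor |dx/dθ| = 0.066474 m.
ω = v/|dx/dθ| = 0.73/0.066474 = 10.982 rad/s.
N = 60ω/(2π) = 104.87 rpm.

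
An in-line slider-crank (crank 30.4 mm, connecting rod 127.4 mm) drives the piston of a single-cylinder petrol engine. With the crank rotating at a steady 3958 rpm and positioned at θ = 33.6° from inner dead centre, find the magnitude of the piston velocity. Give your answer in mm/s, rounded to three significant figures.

8370

ω = 2π·3958/60 = 414.5 rad/s
For an in-line slider-crank, x = r cosθ + √(L² − r² sin²θ), so v = −rω sinθ·[1 + r cosθ/√(L² − r² sin²θ)].
With r = 0.0304 m, L = 0.1274 m, θ = 33.6°: √(L² − r² sin²θ) = 0.12628 m.
v = −0.0304·414.5·0.55339·[1 + 0.0304·0.83292/0.12628] = -8.371 m/s.
|v| = 8.371 m/s = 8371 mm/s.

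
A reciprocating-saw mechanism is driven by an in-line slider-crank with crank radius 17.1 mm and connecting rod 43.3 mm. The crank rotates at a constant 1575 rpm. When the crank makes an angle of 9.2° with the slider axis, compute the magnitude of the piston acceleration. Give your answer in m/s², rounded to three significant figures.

ω = 2π·1575/60 = 164.9 rad/s
x(θ) = r cosθ + √(L² − r² sin²θ); with ω constant, a = ω²·d²x/dθ².
d²x/dθ² = −r cosθ − r²(cos2θ)/√u − r⁴ sin²2θ/(4u^{3/2}),  u = L² − r² sin²θ = 0.00186742 m².
Substituting r = 0.0171 m, L = 0.0433 m, θ = 9.2°: d²x/dθ² = -0.023327 m.
a = ω²·d²x/dθ² = (164.9)²·(-0.023327) = -634.57 m/s²;  |a| = 634.57 m/s².

635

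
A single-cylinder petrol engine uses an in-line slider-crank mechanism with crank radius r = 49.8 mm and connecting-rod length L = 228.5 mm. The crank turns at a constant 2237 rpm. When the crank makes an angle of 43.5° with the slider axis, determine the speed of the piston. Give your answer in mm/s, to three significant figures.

ω = 2π·2237/60 = 234.3 rad/s
For an in-line slider-crank, x = r cosθ + √(L² − r² sin²θ), so v = −rω sinθ·[1 + r cosθ/√(L² − r² sin²θ)].
With r = 0.0498 m, L = 0.2285 m, θ = 43.5°: √(L² − r² sin²θ) = 0.22591 m.
v = −0.0498·234.3·0.68835·[1 + 0.0498·0.72537/0.22591] = -9.3144 m/s.
|v| = 9.3144 m/s = 9314.4 mm/s.

9310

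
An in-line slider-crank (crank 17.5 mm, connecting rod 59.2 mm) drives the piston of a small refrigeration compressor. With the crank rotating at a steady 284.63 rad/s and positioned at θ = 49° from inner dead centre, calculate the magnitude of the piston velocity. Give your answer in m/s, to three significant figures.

4.51

ω = 284.6 rad/s
For an in-line slider-crank, x = r cosθ + √(L² − r² sin²θ), so v = −rω sinθ·[1 + r cosθ/√(L² − r² sin²θ)].
With r = 0.0175 m, L = 0.0592 m, θ = 49°: √(L² − r² sin²θ) = 0.057708 m.
v = −0.0175·284.6·0.75471·[1 + 0.0175·0.65606/0.057708] = -4.5071 m/s.
|v| = 4.5071 m/s.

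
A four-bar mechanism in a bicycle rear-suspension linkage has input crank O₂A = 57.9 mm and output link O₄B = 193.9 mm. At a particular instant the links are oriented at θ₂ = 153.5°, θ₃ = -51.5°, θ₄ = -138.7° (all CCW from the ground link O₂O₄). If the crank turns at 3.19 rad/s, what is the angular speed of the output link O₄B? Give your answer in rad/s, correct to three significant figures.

ω₂ = 3.19 rad/s
Differentiating the loop-closure r₂e^{iθ₂}+r₃e^{iθ₃}=r₁+r₄e^{iθ₄} gives r₂ω₂e^{iθ₂}+r₃ω₃e^{iθ₃}=r₄ω₄e^{iθ₄}.
Eliminating the other unknown: ω₄ = r₂ω₂ sin(θ₂−θ₃) / [r₄ sin(θ₄−θ₃)].
Numerator sine = -0.42262; denominator sine = -0.99881.
Result = 0.0579·3.19·(-0.42262) / (0.1939·(-0.99881)) = +0.40305 rad/s; magnitude 0.40305 rad/s.

0.403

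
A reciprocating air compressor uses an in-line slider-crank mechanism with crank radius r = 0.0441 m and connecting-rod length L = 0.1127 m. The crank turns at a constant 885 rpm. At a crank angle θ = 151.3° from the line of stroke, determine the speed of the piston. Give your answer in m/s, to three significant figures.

ω = 2π·885/60 = 92.68 rad/s
For an in-line slider-crank, x = r cosθ + √(L² − r² sin²θ), so v = −rω sinθ·[1 + r cosθ/√(L² − r² sin²θ)].
With r = 0.0441 m, L = 0.1127 m, θ = 151.3°: √(L² − r² sin²θ) = 0.11069 m.
v = −0.0441·92.68·0.48022·[1 + 0.0441·-0.87715/0.11069] = -1.2768 m/s.
|v| = 1.2768 m/s.

1.28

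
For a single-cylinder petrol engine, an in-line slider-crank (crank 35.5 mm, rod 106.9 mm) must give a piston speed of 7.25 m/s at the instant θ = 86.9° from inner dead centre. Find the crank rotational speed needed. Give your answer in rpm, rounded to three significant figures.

1920

For an in-line slider-crank, |v_piston| = rω|sinθ|·[1 + r cosθ/√(L² − r² sin²θ)].
With r = 0.0355 m, L = 0.1069 m, θ = 86.9°: the bracketed kinematic factor |dx/dθ| = 0.036123 m.
ω = v/|dx/dθ| = 7.25/0.036123 = 200.7 rad/s.
N = 60ω/(2π) = 1916.6 rpm.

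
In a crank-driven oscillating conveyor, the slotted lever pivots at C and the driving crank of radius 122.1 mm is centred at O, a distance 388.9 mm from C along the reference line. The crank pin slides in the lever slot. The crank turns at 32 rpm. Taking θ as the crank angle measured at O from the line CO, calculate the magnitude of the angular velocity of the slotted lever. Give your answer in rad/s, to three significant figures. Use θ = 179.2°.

1.53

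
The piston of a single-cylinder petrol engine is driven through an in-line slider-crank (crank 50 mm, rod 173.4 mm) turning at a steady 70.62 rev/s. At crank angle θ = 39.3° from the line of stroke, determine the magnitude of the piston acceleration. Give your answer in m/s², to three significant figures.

ω = 2π·70.6 = 443.7 rad/s
x(θ) = r cosθ + √(L² − r² sin²θ); with ω constant, a = ω²·d²x/dθ².
d²x/dθ² = −r cosθ − r²(cos2θ)/√u − r⁴ sin²2θ/(4u^{3/2}),  u = L² − r² sin²θ = 0.0290646 m².
Substituting r = 0.05 m, L = 0.1734 m, θ = 39.3°: d²x/dθ² = -0.041894 m.
a = ω²·d²x/dθ² = (443.7)²·(-0.041894) = -8248.3 m/s²;  |a| = 8248.3 m/s².

8250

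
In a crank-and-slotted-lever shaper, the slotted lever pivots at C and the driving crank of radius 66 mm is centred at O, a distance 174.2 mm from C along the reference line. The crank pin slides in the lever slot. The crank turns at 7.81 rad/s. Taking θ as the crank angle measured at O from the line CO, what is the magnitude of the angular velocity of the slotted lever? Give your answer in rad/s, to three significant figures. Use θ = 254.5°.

0.351

ω = 7.81 rad/s
Crank pin A relative to C: A = (d + r cosθ, r sinθ); lever angle φ = atan2(r sinθ, d + r cosθ).
Differentiating tanφ: φ̇ = rω(d cosθ + r)/(d² + r² + 2dr cosθ).
d² + r² + 2dr cosθ = |CA|² = 0.0285567 m²;  d cosθ + r = +0.019447 m.
|ω_lever| = |0.066·7.81·+0.019447| / 0.0285567 = 0.35103 rad/s.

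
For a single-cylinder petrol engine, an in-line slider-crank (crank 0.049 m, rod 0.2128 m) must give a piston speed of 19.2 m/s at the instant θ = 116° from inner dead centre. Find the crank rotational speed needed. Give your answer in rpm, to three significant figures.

For an in-line slider-crank, |v_piston| = rω|sinθ|·[1 + r cosθ/√(L² − r² sin²θ)].
With r = 0.049 m, L = 0.2128 m, θ = 116°: the bracketed kinematic factor |dx/dθ| = 0.039497 m.
ω = v/|dx/dθ| = 19.2/0.039497 = 486.11 rad/s.
N = 60ω/(2π) = 4642 rpm.

4640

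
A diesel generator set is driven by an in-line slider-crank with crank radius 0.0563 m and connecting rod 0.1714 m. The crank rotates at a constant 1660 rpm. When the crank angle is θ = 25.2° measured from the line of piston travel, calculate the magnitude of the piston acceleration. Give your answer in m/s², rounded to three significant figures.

ω = 2π·1660/60 = 173.8 rad/s
x(θ) = r cosθ + √(L² − r² sin²θ); with ω constant, a = ω²·d²x/dθ².
d²x/dθ² = −r cosθ − r²(cos2θ)/√u − r⁴ sin²2θ/(4u^{3/2}),  u = L² − r² sin²θ = 0.0288033 m².
Substituting r = 0.0563 m, L = 0.1714 m, θ = 25.2°: d²x/dθ² = -0.063152 m.
a = ω²·d²x/dθ² = (173.8)²·(-0.063152) = -1908.4 m/s²;  |a| = 1908.4 m/s².

1910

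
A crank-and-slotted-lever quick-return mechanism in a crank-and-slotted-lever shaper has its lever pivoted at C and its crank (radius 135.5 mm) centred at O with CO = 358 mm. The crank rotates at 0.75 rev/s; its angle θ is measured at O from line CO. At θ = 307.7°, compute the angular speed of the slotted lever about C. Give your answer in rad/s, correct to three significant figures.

1.10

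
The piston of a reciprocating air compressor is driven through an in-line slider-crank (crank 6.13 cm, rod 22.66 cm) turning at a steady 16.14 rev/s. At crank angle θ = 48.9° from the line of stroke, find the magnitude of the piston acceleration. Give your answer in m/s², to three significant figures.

394

ω = 2π·16.1 = 101.4 rad/s
x(θ) = r cosθ + √(L² − r² sin²θ); with ω constant, a = ω²·d²x/dθ².
d²x/dθ² = −r cosθ − r²(cos2θ)/√u − r⁴ sin²2θ/(4u^{3/2}),  u = L² − r² sin²θ = 0.0492137 m².
Substituting r = 0.0613 m, L = 0.2266 m, θ = 48.9°: d²x/dθ² = -0.038316 m.
a = ω²·d²x/dθ² = (101.4)²·(-0.038316) = -394.04 m/s²;  |a| = 394.04 m/s².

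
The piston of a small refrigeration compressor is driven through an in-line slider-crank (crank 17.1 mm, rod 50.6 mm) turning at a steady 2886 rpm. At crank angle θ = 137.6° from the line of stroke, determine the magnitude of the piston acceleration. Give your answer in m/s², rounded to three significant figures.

1090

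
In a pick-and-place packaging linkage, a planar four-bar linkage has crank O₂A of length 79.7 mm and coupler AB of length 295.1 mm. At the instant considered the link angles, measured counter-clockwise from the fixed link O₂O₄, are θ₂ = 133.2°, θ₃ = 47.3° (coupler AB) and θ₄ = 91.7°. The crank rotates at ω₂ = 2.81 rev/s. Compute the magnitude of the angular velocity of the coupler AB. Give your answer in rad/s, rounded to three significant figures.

ω₂ = 17.66 rad/s (from 2.81 rev/s).
Differentiating the loop-closure r₂e^{iθ₂}+r₃e^{iθ₃}=r₁+r₄e^{iθ₄} gives r₂ω₂e^{iθ₂}+r₃ω₃e^{iθ₃}=r₄ω₄e^{iθ₄}.
Eliminating the other unknown: ω₃ = r₂ω₂ sin(θ₄−θ₂) / [r₃ sin(θ₃−θ₄)].
Numerator sine = -0.66262; denominator sine = -0.69966.
Result = 0.0797·17.66·(-0.66262) / (0.2951·(-0.69966)) = +4.516 rad/s; magnitude 4.516 rad/s.

4.52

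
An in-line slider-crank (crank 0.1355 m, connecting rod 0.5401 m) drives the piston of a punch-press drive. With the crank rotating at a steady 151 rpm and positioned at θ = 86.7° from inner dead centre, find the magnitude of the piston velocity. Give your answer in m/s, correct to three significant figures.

2.17

ω = 2π·151/60 = 15.81 rad/s
For an in-line slider-crank, x = r cosθ + √(L² − r² sin²θ), so v = −rω sinθ·[1 + r cosθ/√(L² − r² sin²θ)].
With r = 0.1355 m, L = 0.5401 m, θ = 86.7°: √(L² − r² sin²θ) = 0.52288 m.
v = −0.1355·15.81·0.99834·[1 + 0.1355·0.05756/0.52288] = -2.171 m/s.
|v| = 2.171 m/s.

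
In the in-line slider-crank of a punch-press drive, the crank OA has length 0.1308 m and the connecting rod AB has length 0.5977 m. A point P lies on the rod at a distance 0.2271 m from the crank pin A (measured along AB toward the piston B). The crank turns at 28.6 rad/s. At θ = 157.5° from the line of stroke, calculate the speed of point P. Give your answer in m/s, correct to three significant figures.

2.52

ω = 28.6 rad/s.  Crank-pin speed |V_A| = rω = 3.7409 m/s, perpendicular to OA.
Rod angle: sinφ = −(r/L) sinθ ⇒ φ = -4.804°; ω_rod = −rω cosθ/√(L²−r²sin²θ) = +5.8028 rad/s.
V_P = V_A + ω_rod × AP, with AP = 0.2271 m along the rod.
Components: V_Px = −rω sinθ − a·ω_rod·sinφ = -1.3212 m/s;  V_Py = rω cosθ + a·ω_rod·cosφ = -2.1429 m/s.
|V_P| = √(V_Px² + V_Py²) = 2.5175 m/s.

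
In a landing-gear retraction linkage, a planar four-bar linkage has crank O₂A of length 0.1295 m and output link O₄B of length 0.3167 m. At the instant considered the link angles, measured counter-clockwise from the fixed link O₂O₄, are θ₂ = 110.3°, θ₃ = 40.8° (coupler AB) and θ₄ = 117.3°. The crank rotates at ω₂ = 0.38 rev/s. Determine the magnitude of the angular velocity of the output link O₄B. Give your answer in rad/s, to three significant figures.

0.940

ω₂ = 2.388 rad/s (from 0.38 rev/s).
Differentiating the loop-closure r₂e^{iθ₂}+r₃e^{iθ₃}=r₁+r₄e^{iθ₄} gives r₂ω₂e^{iθ₂}+r₃ω₃e^{iθ₃}=r₄ω₄e^{iθ₄}.
Eliminating the other unknown: ω₄ = r₂ω₂ sin(θ₂−θ₃) / [r₄ sin(θ₄−θ₃)].
Numerator sine = +0.93667; denominator sine = +0.97237.
Result = 0.1295·2.388·(+0.93667) / (0.3167·(+0.97237)) = +0.94046 rad/s; magnitude 0.94046 rad/s.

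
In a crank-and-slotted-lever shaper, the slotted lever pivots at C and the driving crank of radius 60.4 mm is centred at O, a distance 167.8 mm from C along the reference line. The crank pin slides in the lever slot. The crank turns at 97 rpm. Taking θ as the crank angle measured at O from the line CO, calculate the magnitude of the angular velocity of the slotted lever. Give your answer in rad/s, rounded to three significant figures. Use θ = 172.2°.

ω = 10.16 rad/s (from 97 rpm).
Crank pin A relative to C: A = (d + r cosθ, r sinθ); lever angle φ = atan2(r sinθ, d + r cosθ).
Differentiating tanφ: φ̇ = rω(d cosθ + r)/(d² + r² + 2dr cosθ).
d² + r² + 2dr cosθ = |CA|² = 0.0117223 m²;  d cosθ + r = -0.10585 m.
|ω_lever| = |0.0604·10.16·-0.10585| / 0.0117223 = 5.5399 rad/s.

5.54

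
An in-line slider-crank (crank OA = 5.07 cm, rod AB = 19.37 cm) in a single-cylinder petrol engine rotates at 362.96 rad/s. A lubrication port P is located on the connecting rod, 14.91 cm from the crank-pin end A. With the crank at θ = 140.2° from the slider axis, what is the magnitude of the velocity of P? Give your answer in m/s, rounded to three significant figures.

ω = 363 rad/s.  Crank-pin speed |V_A| = rω = 18.402 m/s, perpendicular to OA.
Rod angle: sinφ = −(r/L) sinθ ⇒ φ = -9.645°; ω_rod = −rω cosθ/√(L²−r²sin²θ) = +74.036 rad/s.
V_P = V_A + ω_rod × AP, with AP = 0.1491 m along the rod.
Components: V_Px = −rω sinθ − a·ω_rod·sinφ = -9.9299 m/s;  V_Py = rω cosθ + a·ω_rod·cosφ = -3.2553 m/s.
|V_P| = √(V_Px² + V_Py²) = 10.45 m/s.

10.4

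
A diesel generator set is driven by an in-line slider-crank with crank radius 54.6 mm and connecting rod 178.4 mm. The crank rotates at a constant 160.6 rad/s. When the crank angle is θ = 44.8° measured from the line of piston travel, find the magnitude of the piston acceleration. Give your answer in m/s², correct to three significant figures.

1010

ω = 160.6 rad/s
x(θ) = r cosθ + √(L² − r² sin²θ); with ω constant, a = ω²·d²x/dθ².
d²x/dθ² = −r cosθ − r²(cos2θ)/√u − r⁴ sin²2θ/(4u^{3/2}),  u = L² − r² sin²θ = 0.0303464 m².
Substituting r = 0.0546 m, L = 0.1784 m, θ = 44.8°: d²x/dθ² = -0.039282 m.
a = ω²·d²x/dθ² = (160.6)²·(-0.039282) = -1013.2 m/s²;  |a| = 1013.2 m/s².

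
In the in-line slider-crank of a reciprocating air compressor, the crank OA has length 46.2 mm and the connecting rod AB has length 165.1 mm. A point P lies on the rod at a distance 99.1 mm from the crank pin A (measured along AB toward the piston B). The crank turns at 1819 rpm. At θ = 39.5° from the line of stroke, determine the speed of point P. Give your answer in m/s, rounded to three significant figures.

6.89

ω = 190.5 rad/s.  Crank-pin speed |V_A| = rω = 8.8004 m/s, perpendicular to OA.
Rod angle: sinφ = −(r/L) sinθ ⇒ φ = -10.253°; ω_rod = −rω cosθ/√(L²−r²sin²θ) = -41.798 rad/s.
V_P = V_A + ω_rod × AP, with AP = 0.0991 m along the rod.
Components: V_Px = −rω sinθ − a·ω_rod·sinφ = -6.335 m/s;  V_Py = rω cosθ + a·ω_rod·cosφ = +2.7146 m/s.
|V_P| = √(V_Px² + V_Py²) = 6.8921 m/s.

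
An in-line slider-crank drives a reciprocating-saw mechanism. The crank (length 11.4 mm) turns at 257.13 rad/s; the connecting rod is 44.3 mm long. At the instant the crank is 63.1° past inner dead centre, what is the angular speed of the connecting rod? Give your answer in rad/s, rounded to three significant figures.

ω = 257.1 rad/s
The rod makes angle φ with the slider axis where L sinφ = r sinθ; differentiating, L cosφ·φ̇ = r ω cosθ.
L cosφ = √(L² − r² sin²θ) = 0.043118 m.
|ω_rod| = r ω |cosθ| / √(L² − r² sin²θ) = 0.0114·257.1·0.45243/0.043118 = 30.758 rad/s.

30.8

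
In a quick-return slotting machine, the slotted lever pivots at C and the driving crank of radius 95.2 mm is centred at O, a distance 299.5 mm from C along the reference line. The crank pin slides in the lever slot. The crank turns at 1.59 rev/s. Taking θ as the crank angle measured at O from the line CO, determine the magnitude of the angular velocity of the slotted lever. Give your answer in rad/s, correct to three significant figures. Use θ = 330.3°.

ω = 9.99 rad/s (from 1.59 rev/s).
Crank pin A relative to C: A = (d + r cosθ, r sinθ); lever angle φ = atan2(r sinθ, d + r cosθ).
Differentiating tanφ: φ̇ = rω(d cosθ + r)/(d² + r² + 2dr cosθ).
d² + r² + 2dr cosθ = |CA|² = 0.148297 m²;  d cosθ + r = +0.35536 m.
|ω_lever| = |0.0952·9.99·+0.35536| / 0.148297 = 2.279 rad/s.

2.28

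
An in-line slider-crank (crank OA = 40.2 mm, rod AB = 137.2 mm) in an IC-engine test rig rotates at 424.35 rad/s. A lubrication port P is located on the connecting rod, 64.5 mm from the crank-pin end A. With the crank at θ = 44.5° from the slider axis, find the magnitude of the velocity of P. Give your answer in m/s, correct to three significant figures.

ω = 424.4 rad/s.  Crank-pin speed |V_A| = rω = 17.059 m/s, perpendicular to OA.
Rod angle: sinφ = −(r/L) sinθ ⇒ φ = -11.851°; ω_rod = −rω cosθ/√(L²−r²sin²θ) = -90.614 rad/s.
V_P = V_A + ω_rod × AP, with AP = 0.0645 m along the rod.
Components: V_Px = −rω sinθ − a·ω_rod·sinφ = -13.157 m/s;  V_Py = rω cosθ + a·ω_rod·cosφ = +6.4472 m/s.
|V_P| = √(V_Px² + V_Py²) = 14.652 m/s.

14.7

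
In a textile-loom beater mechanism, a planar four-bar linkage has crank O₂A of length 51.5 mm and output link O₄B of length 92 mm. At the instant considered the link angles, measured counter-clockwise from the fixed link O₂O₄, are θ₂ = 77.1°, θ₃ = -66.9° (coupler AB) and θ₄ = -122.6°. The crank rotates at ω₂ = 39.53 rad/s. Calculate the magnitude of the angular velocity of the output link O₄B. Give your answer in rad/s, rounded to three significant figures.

15.7

ω₂ = 39.53 rad/s
Differentiating the loop-closure r₂e^{iθ₂}+r₃e^{iθ₃}=r₁+r₄e^{iθ₄} gives r₂ω₂e^{iθ₂}+r₃ω₃e^{iθ₃}=r₄ω₄e^{iθ₄}.
Eliminating the other unknown: ω₄ = r₂ω₂ sin(θ₂−θ₃) / [r₄ sin(θ₄−θ₃)].
Numerator sine = +0.58779; denominator sine = -0.82610.
Result = 0.0515·39.53·(+0.58779) / (0.092·(-0.82610)) = -15.745 rad/s; magnitude 15.745 rad/s.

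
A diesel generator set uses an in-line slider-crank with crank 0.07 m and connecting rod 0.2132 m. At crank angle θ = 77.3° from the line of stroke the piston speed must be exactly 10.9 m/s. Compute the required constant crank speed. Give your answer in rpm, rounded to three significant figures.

1420

For an in-line slider-crank, |v_piston| = rω|sinθ|·[1 + r cosθ/√(L² − r² sin²θ)].
With r = 0.07 m, L = 0.2132 m, θ = 77.3°: the bracketed kinematic factor |dx/dθ| = 0.073491 m.
ω = v/|dx/dθ| = 10.9/0.073491 = 148.32 rad/s.
N = 60ω/(2π) = 1416.3 rpm.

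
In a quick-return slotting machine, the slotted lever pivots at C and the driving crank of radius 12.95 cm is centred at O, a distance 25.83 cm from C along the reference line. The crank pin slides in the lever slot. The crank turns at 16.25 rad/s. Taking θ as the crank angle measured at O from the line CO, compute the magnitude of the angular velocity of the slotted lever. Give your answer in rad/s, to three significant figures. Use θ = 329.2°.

ω = 16.25 rad/s
Crank pin A relative to C: A = (d + r cosθ, r sinθ); lever angle φ = atan2(r sinθ, d + r cosθ).
Differentiating tanφ: φ̇ = rω(d cosθ + r)/(d² + r² + 2dr cosθ).
d² + r² + 2dr cosθ = |CA|² = 0.140953 m²;  d cosθ + r = +0.35137 m.
|ω_lever| = |0.1295·16.25·+0.35137| / 0.140953 = 5.2458 rad/s.

5.25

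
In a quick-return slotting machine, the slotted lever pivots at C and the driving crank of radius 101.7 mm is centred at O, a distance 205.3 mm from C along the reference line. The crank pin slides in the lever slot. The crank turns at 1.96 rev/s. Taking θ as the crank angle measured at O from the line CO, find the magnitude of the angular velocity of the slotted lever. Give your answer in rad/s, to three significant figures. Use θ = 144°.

4.31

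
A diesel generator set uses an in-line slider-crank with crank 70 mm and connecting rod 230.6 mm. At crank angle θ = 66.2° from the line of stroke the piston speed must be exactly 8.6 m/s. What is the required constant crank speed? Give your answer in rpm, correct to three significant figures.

For an in-line slider-crank, |v_piston| = rω|sinθ|·[1 + r cosθ/√(L² − r² sin²θ)].
With r = 0.07 m, L = 0.2306 m, θ = 66.2°: the bracketed kinematic factor |dx/dθ| = 0.072214 m.
ω = v/|dx/dθ| = 8.6/0.072214 = 119.09 rad/s.
N = 60ω/(2π) = 1137.2 rpm.

1140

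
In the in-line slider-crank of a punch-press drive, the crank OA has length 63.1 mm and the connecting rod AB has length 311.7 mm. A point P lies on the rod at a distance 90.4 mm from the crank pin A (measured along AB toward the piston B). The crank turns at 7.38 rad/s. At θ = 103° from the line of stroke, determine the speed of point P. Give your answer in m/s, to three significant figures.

0.454

ω = 7.38 rad/s.  Crank-pin speed |V_A| = rω = 0.46568 m/s, perpendicular to OA.
Rod angle: sinφ = −(r/L) sinθ ⇒ φ = -11.376°; ω_rod = −rω cosθ/√(L²−r²sin²θ) = +0.34281 rad/s.
V_P = V_A + ω_rod × AP, with AP = 0.0904 m along the rod.
Components: V_Px = −rω sinθ − a·ω_rod·sinφ = -0.44763 m/s;  V_Py = rω cosθ + a·ω_rod·cosφ = -0.074374 m/s.
|V_P| = √(V_Px² + V_Py²) = 0.45377 m/s.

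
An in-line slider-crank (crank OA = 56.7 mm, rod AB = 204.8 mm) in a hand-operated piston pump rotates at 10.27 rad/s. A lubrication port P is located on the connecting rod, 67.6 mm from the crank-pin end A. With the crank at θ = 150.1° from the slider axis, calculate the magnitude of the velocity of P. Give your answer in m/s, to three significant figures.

ω = 10.27 rad/s.  Crank-pin speed |V_A| = rω = 0.58231 m/s, perpendicular to OA.
Rod angle: sinφ = −(r/L) sinθ ⇒ φ = -7.933°; ω_rod = −rω cosθ/√(L²−r²sin²θ) = +2.4887 rad/s.
V_P = V_A + ω_rod × AP, with AP = 0.0676 m along the rod.
Components: V_Px = −rω sinθ − a·ω_rod·sinφ = -0.26706 m/s;  V_Py = rω cosθ + a·ω_rod·cosφ = -0.33818 m/s.
|V_P| = √(V_Px² + V_Py²) = 0.43091 m/s.

0.431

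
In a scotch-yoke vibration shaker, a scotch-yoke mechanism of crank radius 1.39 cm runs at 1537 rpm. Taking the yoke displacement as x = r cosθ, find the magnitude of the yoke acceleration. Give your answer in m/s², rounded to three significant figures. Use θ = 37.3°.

286

ω = 161 rad/s (from 1537 rpm).
x = r cosθ ⇒ ẍ = −rω² cosθ (ω constant).
|a| = rω²|cosθ| = 0.0139·(161)²·|cos 37.3°| = 286.45 m/s².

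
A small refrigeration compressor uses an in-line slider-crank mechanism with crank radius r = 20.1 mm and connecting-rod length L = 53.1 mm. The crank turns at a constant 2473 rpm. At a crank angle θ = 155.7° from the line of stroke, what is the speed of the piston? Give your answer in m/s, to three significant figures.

ω = 2π·2473/60 = 259 rad/s
For an in-line slider-crank, x = r cosθ + √(L² − r² sin²θ), so v = −rω sinθ·[1 + r cosθ/√(L² − r² sin²θ)].
With r = 0.0201 m, L = 0.0531 m, θ = 155.7°: √(L² − r² sin²θ) = 0.052452 m.
v = −0.0201·259·0.41151·[1 + 0.0201·-0.91140/0.052452] = -1.3939 m/s.
|v| = 1.3939 m/s.

1.39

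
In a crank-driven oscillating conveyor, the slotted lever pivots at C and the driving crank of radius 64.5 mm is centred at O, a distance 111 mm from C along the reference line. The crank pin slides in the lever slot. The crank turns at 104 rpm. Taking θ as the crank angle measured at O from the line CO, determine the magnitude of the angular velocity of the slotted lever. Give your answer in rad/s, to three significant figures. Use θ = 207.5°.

6.31

ω = 10.89 rad/s (from 104 rpm).
Crank pin A relative to C: A = (d + r cosθ, r sinθ); lever angle φ = atan2(r sinθ, d + r cosθ).
Differentiating tanφ: φ̇ = rω(d cosθ + r)/(d² + r² + 2dr cosθ).
d² + r² + 2dr cosθ = |CA|² = 0.00378014 m²;  d cosθ + r = -0.033958 m.
|ω_lever| = |0.0645·10.89·-0.033958| / 0.00378014 = 6.3104 rad/s.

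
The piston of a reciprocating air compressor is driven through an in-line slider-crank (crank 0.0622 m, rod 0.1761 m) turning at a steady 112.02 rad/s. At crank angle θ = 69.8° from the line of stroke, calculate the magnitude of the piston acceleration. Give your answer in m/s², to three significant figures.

ω = 112 rad/s
x(θ) = r cosθ + √(L² − r² sin²θ); with ω constant, a = ω²·d²x/dθ².
d²x/dθ² = −r cosθ − r²(cos2θ)/√u − r⁴ sin²2θ/(4u^{3/2}),  u = L² − r² sin²θ = 0.0276037 m².
Substituting r = 0.0622 m, L = 0.1761 m, θ = 69.8°: d²x/dθ² = -0.004087 m.
a = ω²·d²x/dθ² = (112)²·(-0.004087) = -51.286 m/s²;  |a| = 51.286 m/s².

51.3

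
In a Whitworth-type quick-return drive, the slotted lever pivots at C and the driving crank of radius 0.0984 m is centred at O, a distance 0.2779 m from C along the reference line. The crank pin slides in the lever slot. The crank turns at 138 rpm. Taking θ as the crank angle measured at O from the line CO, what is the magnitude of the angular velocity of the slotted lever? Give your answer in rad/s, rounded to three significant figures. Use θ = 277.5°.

2.04

ω = 14.45 rad/s (from 138 rpm).
Crank pin A relative to C: A = (d + r cosθ, r sinθ); lever angle φ = atan2(r sinθ, d + r cosθ).
Differentiating tanφ: φ̇ = rω(d cosθ + r)/(d² + r² + 2dr cosθ).
d² + r² + 2dr cosθ = |CA|² = 0.0940495 m²;  d cosθ + r = +0.13467 m.
|ω_lever| = |0.0984·14.45·+0.13467| / 0.0940495 = 2.0362 rad/s.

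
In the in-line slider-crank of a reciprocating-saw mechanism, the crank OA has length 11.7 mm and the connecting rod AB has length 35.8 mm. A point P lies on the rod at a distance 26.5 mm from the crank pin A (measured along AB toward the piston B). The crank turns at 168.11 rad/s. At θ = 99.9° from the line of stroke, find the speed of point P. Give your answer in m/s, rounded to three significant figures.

1.85

ω = 168.1 rad/s.  Crank-pin speed |V_A| = rω = 1.9669 m/s, perpendicular to OA.
Rod angle: sinφ = −(r/L) sinθ ⇒ φ = -18.781°; ω_rod = −rω cosθ/√(L²−r²sin²θ) = +9.9772 rad/s.
V_P = V_A + ω_rod × AP, with AP = 0.0265 m along the rod.
Components: V_Px = −rω sinθ − a·ω_rod·sinφ = -1.8525 m/s;  V_Py = rω cosθ + a·ω_rod·cosφ = -0.087847 m/s.
|V_P| = √(V_Px² + V_Py²) = 1.8546 m/s.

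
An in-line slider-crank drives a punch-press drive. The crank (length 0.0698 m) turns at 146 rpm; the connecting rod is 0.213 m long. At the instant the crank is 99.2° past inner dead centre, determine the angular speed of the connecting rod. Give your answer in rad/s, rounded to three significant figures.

0.847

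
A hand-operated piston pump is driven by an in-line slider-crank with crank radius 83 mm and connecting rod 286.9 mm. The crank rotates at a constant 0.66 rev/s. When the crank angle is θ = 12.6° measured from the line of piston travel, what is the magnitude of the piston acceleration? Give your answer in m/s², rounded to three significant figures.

ω = 2π·0.66 = 4.147 rad/s
x(θ) = r cosθ + √(L² − r² sin²θ); with ω constant, a = ω²·d²x/dθ².
d²x/dθ² = −r cosθ − r²(cos2θ)/√u − r⁴ sin²2θ/(4u^{3/2}),  u = L² − r² sin²θ = 0.0819838 m².
Substituting r = 0.083 m, L = 0.2869 m, θ = 12.6°: d²x/dθ² = -0.10286 m.
a = ω²·d²x/dθ² = (4.147)²·(-0.10286) = -1.7689 m/s²;  |a| = 1.7689 m/s².

1.77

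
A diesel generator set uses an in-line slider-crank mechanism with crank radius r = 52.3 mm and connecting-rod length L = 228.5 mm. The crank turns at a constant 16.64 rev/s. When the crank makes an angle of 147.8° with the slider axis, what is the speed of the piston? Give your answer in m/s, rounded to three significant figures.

ω = 2π·16.6 = 104.6 rad/s
For an in-line slider-crank, x = r cosθ + √(L² − r² sin²θ), so v = −rω sinθ·[1 + r cosθ/√(L² − r² sin²θ)].
With r = 0.0523 m, L = 0.2285 m, θ = 147.8°: √(L² − r² sin²θ) = 0.22679 m.
v = −0.0523·104.6·0.53288·[1 + 0.0523·-0.84619/0.22679] = -2.3452 m/s.
|v| = 2.3452 m/s.

2.35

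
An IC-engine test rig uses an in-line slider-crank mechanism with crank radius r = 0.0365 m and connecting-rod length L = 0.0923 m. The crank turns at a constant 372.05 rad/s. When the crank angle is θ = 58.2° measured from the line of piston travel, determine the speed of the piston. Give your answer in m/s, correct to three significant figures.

14.1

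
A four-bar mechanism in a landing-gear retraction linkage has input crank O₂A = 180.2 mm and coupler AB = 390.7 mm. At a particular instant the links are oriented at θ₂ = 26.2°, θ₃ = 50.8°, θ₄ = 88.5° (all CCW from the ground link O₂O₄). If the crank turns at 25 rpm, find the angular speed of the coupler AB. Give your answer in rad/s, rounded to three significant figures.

ω₂ = 2.618 rad/s (from 25 rpm).
Differentiating the loop-closure r₂e^{iθ₂}+r₃e^{iθ₃}=r₁+r₄e^{iθ₄} gives r₂ω₂e^{iθ₂}+r₃ω₃e^{iθ₃}=r₄ω₄e^{iθ₄}.
Eliminating the other unknown: ω₃ = r₂ω₂ sin(θ₄−θ₂) / [r₃ sin(θ₃−θ₄)].
Numerator sine = +0.88539; denominator sine = -0.61153.
Result = 0.1802·2.618·(+0.88539) / (0.3907·(-0.61153)) = -1.7482 rad/s; magnitude 1.7482 rad/s.

1.75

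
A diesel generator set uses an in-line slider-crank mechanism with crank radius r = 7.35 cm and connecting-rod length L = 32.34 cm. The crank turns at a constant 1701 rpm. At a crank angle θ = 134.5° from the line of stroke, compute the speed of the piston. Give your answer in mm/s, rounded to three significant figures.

7830

ω = 2π·1701/60 = 178.1 rad/s
For an in-line slider-crank, x = r cosθ + √(L² − r² sin²θ), so v = −rω sinθ·[1 + r cosθ/√(L² − r² sin²θ)].
With r = 0.0735 m, L = 0.3234 m, θ = 134.5°: √(L² − r² sin²θ) = 0.31912 m.
v = −0.0735·178.1·0.71325·[1 + 0.0735·-0.70091/0.31912] = -7.8307 m/s.
|v| = 7.8307 m/s = 7830.7 mm/s.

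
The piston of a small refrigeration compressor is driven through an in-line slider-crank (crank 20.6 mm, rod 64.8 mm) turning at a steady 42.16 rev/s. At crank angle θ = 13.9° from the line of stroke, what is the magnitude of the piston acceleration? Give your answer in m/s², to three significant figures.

1810

ω = 2π·42.2 = 264.9 rad/s
x(θ) = r cosθ + √(L² − r² sin²θ); with ω constant, a = ω²·d²x/dθ².
d²x/dθ² = −r cosθ − r²(cos2θ)/√u − r⁴ sin²2θ/(4u^{3/2}),  u = L² − r² sin²θ = 0.00417455 m².
Substituting r = 0.0206 m, L = 0.0648 m, θ = 13.9°: d²x/dθ² = -0.025843 m.
a = ω²·d²x/dθ² = (264.9)²·(-0.025843) = -1813.4 m/s²;  |a| = 1813.4 m/s².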